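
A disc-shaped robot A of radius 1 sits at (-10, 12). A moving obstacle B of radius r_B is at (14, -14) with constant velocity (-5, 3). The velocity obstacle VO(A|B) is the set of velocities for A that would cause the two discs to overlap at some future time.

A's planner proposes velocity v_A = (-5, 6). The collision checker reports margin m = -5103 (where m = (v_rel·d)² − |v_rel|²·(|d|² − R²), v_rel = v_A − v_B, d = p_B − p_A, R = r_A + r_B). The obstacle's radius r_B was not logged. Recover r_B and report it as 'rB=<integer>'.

m = -5103
d = (24, -26);  v_rel = (0, 3),  |v_rel|² = 9
v_rel×d = (0)·(-26) − (3)·(24) = -72
since m = R²·9 − (-72)²:  R² = (5184 + -5103) / 9 = 9
R = √9 = 3  ⇒  r_B = 3 − 1 = 2

rB=2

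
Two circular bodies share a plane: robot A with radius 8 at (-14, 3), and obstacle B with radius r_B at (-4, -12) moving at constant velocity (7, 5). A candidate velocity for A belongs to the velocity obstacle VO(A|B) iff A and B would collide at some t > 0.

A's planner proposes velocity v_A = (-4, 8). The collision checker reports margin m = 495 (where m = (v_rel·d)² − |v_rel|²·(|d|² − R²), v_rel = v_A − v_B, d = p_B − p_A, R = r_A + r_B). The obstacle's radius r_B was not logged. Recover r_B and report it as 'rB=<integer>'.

m = 495
d = (10, -15);  v_rel = (-11, 3),  |v_rel|² = 130
v_rel×d = (-11)·(-15) − (3)·(10) = 135
since m = R²·130 − 135²:  R² = (18225 + 495) / 130 = 144
R = √144 = 12  ⇒  r_B = 12 − 8 = 4

rB=4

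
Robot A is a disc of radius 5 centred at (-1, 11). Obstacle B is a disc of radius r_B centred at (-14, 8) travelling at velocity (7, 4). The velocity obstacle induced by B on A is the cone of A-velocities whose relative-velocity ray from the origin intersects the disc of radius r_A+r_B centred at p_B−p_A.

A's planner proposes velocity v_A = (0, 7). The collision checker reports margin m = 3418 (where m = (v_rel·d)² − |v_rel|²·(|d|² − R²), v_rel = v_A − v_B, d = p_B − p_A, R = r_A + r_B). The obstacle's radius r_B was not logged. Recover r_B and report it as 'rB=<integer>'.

m = 3418
d = (-13, -3);  v_rel = (-7, 3),  |v_rel|² = 58
v_rel×d = (-7)·(-3) − (3)·(-13) = 60
since m = R²·58 − 60²:  R² = (3600 + 3418) / 58 = 121
R = √121 = 11  ⇒  r_B = 11 − 5 = 6

rB=6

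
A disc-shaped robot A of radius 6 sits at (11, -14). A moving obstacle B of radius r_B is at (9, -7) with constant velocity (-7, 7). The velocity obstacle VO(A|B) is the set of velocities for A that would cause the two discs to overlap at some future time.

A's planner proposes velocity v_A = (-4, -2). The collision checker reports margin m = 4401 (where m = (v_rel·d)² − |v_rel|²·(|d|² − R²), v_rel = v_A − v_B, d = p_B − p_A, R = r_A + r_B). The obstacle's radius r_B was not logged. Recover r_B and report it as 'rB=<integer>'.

m = 4401
d = (-2, 7);  v_rel = (3, -9),  |v_rel|² = 90
v_rel×d = (3)·(7) − (-9)·(-2) = 3
since m = R²·90 − 3²:  R² = (9 + 4401) / 90 = 49
R = √49 = 7  ⇒  r_B = 7 − 6 = 1

rB=1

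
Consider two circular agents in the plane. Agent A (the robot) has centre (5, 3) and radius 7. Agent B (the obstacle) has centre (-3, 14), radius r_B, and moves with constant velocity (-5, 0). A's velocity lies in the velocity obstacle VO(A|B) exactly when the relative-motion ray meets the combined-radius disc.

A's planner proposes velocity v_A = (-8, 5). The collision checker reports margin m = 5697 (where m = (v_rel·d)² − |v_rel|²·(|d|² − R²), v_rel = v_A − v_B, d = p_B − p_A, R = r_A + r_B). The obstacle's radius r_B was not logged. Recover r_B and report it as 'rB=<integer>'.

m = 5697
d = (-8, 11);  v_rel = (-3, 5),  |v_rel|² = 34
v_rel×d = (-3)·(11) − (5)·(-8) = 7
since m = R²·34 − 7²:  R² = (49 + 5697) / 34 = 169
R = √169 = 13  ⇒  r_B = 13 − 7 = 6

rB=6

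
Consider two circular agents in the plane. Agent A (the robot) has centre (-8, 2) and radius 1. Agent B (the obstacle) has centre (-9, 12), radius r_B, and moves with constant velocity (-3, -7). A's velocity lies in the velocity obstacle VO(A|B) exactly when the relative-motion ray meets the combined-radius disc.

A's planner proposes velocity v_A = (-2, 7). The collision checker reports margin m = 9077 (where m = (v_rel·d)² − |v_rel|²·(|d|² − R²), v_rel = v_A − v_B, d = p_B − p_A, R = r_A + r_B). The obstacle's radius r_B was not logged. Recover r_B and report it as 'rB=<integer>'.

m = 9077
d = (-1, 10);  v_rel = (1, 14),  |v_rel|² = 197
v_rel×d = (1)·(10) − (14)·(-1) = 24
since m = R²·197 − 24²:  R² = (576 + 9077) / 197 = 49
R = √49 = 7  ⇒  r_B = 7 − 1 = 6

rB=6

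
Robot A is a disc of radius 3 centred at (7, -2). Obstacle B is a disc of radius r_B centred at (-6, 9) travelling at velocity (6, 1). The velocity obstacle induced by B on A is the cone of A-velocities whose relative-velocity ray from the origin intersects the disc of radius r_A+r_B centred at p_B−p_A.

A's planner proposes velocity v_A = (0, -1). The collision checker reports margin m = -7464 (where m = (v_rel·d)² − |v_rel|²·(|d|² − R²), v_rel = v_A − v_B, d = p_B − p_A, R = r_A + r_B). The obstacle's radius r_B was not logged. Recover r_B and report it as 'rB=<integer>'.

m = -7464
d = (-13, 11);  v_rel = (-6, -2),  |v_rel|² = 40
v_rel×d = (-6)·(11) − (-2)·(-13) = -92
since m = R²·40 − (-92)²:  R² = (8464 + -7464) / 40 = 25
R = √25 = 5  ⇒  r_B = 5 − 3 = 2

rB=2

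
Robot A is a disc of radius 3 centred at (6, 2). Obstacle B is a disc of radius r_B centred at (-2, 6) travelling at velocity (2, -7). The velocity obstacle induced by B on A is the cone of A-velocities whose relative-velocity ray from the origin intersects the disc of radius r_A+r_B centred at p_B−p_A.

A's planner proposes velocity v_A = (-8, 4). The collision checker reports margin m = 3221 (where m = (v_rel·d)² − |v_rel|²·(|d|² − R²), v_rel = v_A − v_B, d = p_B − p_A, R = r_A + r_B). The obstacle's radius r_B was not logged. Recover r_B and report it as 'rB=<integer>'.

m = 3221
d = (-8, 4);  v_rel = (-10, 11),  |v_rel|² = 221
v_rel×d = (-10)·(4) − (11)·(-8) = 48
since m = R²·221 − 48²:  R² = (2304 + 3221) / 221 = 25
R = √25 = 5  ⇒  r_B = 5 − 3 = 2

rB=2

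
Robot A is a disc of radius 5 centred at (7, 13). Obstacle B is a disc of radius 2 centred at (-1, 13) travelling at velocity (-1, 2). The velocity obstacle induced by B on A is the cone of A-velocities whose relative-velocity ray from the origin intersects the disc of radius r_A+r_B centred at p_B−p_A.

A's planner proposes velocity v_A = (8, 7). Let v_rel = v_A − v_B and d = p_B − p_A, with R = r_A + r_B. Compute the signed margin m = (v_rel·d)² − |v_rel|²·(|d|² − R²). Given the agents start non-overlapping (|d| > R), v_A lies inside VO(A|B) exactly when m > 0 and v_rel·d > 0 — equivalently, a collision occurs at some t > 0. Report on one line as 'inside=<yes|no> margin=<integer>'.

d = (-8, 0),  |d|² = 64;  R = 5+2 = 7,  c = 64−7² = 15
v_rel = (9, 5),  |v_rel|² = 106;  v_rel·d = (9)·(-8) + (5)·(0) = -72
106·t² + 144·t + 15 = 0  ⇒  m = (-72)² − 106·15 = 3594
m = 3594 > 0,  v_rel·d = -72 < 0  ⇒  outside

inside=no margin=3594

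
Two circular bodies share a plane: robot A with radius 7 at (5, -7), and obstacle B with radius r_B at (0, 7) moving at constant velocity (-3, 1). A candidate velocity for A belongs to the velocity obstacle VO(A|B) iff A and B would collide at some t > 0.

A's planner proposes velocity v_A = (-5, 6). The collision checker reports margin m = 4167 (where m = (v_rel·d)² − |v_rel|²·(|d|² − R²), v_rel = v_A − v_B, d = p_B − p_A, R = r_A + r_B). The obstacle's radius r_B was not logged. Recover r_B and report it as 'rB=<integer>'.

m = 4167
d = (-5, 14);  v_rel = (-2, 5),  |v_rel|² = 29
v_rel×d = (-2)·(14) − (5)·(-5) = -3
since m = R²·29 − (-3)²:  R² = (9 + 4167) / 29 = 144
R = √144 = 12  ⇒  r_B = 12 − 7 = 5

rB=5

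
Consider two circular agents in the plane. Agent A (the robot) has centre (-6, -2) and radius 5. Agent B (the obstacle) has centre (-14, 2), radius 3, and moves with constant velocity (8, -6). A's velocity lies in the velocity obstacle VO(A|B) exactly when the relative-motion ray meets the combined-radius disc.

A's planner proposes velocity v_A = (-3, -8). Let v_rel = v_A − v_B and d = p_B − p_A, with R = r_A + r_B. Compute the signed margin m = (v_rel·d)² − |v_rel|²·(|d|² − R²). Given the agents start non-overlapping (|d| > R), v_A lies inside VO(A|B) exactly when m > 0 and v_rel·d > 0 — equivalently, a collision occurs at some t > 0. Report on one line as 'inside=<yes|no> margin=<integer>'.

d = (-8, 4),  |d|² = 80;  R = 5+3 = 8,  c = 80−8² = 16
v_rel = (-11, -2),  |v_rel|² = 125;  v_rel·d = (-11)·(-8) + (-2)·(4) = 80
125·t² − 160·t + 16 = 0  ⇒  m = 80² − 125·16 = 4400
m = 4400 > 0,  v_rel·d = 80 > 0  ⇒  inside

inside=yes margin=4400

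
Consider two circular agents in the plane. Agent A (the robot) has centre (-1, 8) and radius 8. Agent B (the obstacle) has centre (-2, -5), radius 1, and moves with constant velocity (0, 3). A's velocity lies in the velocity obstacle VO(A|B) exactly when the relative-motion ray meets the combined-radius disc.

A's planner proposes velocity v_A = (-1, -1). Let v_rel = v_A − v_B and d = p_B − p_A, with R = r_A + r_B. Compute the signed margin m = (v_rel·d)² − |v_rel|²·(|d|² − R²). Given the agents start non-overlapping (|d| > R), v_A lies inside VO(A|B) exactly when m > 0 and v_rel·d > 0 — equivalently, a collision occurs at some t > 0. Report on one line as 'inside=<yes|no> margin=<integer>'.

d = (-1, -13),  |d|² = 170;  R = 8+1 = 9,  c = 170−9² = 89
v_rel = (-1, -4),  |v_rel|² = 17;  v_rel·d = (-1)·(-1) + (-4)·(-13) = 53
17·t² − 106·t + 89 = 0  ⇒  m = 53² − 17·89 = 1296
m = 1296 > 0,  v_rel·d = 53 > 0  ⇒  inside

inside=yes margin=1296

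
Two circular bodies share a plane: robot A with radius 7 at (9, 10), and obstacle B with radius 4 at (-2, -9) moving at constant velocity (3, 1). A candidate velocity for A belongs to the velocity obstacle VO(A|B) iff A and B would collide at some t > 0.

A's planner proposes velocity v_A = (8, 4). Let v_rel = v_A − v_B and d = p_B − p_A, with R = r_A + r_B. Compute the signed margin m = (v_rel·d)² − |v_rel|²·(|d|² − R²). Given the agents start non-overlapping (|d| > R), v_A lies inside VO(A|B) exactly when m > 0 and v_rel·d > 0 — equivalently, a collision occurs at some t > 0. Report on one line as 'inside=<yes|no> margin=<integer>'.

d = (-11, -19),  |d|² = 482;  R = 7+4 = 11,  c = 482−11² = 361
v_rel = (5, 3),  |v_rel|² = 34;  v_rel·d = (5)·(-11) + (3)·(-19) = -112
34·t² + 224·t + 361 = 0  ⇒  m = (-112)² − 34·361 = 270
m = 270 > 0,  v_rel·d = -112 < 0  ⇒  outside

inside=no margin=270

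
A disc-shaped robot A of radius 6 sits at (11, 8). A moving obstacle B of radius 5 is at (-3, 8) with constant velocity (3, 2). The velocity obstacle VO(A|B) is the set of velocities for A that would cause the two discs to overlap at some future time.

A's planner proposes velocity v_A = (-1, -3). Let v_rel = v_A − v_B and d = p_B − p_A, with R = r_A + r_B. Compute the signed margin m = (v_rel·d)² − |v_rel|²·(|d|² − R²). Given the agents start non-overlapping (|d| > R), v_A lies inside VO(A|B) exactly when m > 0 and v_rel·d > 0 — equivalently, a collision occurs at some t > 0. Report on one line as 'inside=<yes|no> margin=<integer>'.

d = (-14, 0),  |d|² = 196;  R = 6+5 = 11,  c = 196−11² = 75
v_rel = (-4, -5),  |v_rel|² = 41;  v_rel·d = (-4)·(-14) + (-5)·(0) = 56
41·t² − 112·t + 75 = 0  ⇒  m = 56² − 41·75 = 61
m = 61 > 0,  v_rel·d = 56 > 0  ⇒  inside

inside=yes margin=61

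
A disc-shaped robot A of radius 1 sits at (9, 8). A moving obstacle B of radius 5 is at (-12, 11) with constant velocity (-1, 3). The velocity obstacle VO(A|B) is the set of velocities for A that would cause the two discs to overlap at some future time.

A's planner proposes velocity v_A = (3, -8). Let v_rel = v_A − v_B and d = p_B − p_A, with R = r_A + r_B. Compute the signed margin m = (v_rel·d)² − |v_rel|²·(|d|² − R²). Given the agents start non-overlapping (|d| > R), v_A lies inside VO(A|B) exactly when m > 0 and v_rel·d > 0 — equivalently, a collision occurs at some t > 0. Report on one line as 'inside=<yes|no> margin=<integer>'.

d = (-21, 3),  |d|² = 450;  R = 1+5 = 6,  c = 450−6² = 414
v_rel = (4, -11),  |v_rel|² = 137;  v_rel·d = (4)·(-21) + (-11)·(3) = -117
137·t² + 234·t + 414 = 0  ⇒  m = (-117)² − 137·414 = -43029
m = -43029 < 0,  v_rel·d = -117 < 0  ⇒  outside

inside=no margin=-43029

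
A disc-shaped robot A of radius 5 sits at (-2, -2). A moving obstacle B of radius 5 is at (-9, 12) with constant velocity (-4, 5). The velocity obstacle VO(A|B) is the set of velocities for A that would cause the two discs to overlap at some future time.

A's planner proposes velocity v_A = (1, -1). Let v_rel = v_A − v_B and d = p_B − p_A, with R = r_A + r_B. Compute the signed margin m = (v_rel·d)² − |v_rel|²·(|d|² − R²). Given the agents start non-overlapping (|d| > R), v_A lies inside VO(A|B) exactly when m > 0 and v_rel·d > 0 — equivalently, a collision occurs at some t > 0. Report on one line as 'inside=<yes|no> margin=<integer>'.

d = (-7, 14),  |d|² = 245;  R = 5+5 = 10,  c = 245−10² = 145
v_rel = (5, -6),  |v_rel|² = 61;  v_rel·d = (5)·(-7) + (-6)·(14) = -119
61·t² + 238·t + 145 = 0  ⇒  m = (-119)² − 61·145 = 5316
m = 5316 > 0,  v_rel·d = -119 < 0  ⇒  outside

inside=no margin=5316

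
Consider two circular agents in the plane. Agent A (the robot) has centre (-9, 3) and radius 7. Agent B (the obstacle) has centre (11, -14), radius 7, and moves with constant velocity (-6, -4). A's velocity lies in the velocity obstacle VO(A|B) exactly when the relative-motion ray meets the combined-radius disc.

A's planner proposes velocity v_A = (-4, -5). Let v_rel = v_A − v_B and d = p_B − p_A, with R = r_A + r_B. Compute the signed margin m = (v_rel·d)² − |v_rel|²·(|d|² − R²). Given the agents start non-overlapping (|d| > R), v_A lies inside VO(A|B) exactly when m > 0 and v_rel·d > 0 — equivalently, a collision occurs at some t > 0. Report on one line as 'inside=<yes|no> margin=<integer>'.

d = (20, -17),  |d|² = 689;  R = 7+7 = 14,  c = 689−14² = 493
v_rel = (2, -1),  |v_rel|² = 5;  v_rel·d = (2)·(20) + (-1)·(-17) = 57
5·t² − 114·t + 493 = 0  ⇒  m = 57² − 5·493 = 784
m = 784 > 0,  v_rel·d = 57 > 0  ⇒  inside

inside=yes margin=784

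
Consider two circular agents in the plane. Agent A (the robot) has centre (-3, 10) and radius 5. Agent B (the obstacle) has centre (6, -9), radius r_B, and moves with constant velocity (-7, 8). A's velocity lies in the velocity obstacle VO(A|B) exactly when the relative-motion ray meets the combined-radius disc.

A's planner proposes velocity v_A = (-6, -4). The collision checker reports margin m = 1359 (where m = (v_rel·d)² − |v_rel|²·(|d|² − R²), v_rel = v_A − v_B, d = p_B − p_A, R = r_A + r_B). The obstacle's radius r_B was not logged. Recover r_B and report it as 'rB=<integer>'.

m = 1359
d = (9, -19);  v_rel = (1, -12),  |v_rel|² = 145
v_rel×d = (1)·(-19) − (-12)·(9) = 89
since m = R²·145 − 89²:  R² = (7921 + 1359) / 145 = 64
R = √64 = 8  ⇒  r_B = 8 − 5 = 3

rB=3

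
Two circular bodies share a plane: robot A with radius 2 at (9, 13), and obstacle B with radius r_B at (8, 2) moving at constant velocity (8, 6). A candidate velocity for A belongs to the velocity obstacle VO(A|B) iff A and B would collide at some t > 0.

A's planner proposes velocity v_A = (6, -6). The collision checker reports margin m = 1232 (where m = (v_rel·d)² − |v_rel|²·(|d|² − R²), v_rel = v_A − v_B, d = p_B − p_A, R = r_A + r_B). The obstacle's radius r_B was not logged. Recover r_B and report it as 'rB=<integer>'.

m = 1232
d = (-1, -11);  v_rel = (-2, -12),  |v_rel|² = 148
v_rel×d = (-2)·(-11) − (-12)·(-1) = 10
since m = R²·148 − 10²:  R² = (100 + 1232) / 148 = 9
R = √9 = 3  ⇒  r_B = 3 − 2 = 1

rB=1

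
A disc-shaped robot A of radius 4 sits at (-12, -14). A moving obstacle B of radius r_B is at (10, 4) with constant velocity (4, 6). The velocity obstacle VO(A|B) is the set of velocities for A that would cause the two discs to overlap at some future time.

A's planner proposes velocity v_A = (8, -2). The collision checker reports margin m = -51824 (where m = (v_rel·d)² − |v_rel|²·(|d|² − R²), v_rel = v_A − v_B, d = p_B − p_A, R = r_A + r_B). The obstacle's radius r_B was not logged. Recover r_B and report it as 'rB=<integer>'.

m = -51824
d = (22, 18);  v_rel = (4, -8),  |v_rel|² = 80
v_rel×d = (4)·(18) − (-8)·(22) = 248
since m = R²·80 − 248²:  R² = (61504 + -51824) / 80 = 121
R = √121 = 11  ⇒  r_B = 11 − 4 = 7

rB=7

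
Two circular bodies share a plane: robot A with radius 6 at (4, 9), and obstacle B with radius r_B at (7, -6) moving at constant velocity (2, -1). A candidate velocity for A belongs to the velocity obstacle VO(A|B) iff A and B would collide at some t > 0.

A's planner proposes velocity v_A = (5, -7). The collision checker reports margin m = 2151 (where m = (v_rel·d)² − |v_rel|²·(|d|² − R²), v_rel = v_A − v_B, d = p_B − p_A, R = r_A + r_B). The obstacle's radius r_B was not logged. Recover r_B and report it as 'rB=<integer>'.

m = 2151
d = (3, -15);  v_rel = (3, -6),  |v_rel|² = 45
v_rel×d = (3)·(-15) − (-6)·(3) = -27
since m = R²·45 − (-27)²:  R² = (729 + 2151) / 45 = 64
R = √64 = 8  ⇒  r_B = 8 − 6 = 2

rB=2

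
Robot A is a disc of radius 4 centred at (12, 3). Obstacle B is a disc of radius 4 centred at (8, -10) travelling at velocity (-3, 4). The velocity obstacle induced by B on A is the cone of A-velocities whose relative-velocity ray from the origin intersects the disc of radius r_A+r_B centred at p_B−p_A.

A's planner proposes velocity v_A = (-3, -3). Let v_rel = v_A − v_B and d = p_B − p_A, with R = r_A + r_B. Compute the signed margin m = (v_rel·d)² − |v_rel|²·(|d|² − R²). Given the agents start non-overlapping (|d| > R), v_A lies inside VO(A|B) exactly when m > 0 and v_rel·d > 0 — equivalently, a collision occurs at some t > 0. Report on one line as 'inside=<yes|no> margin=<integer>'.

d = (-4, -13),  |d|² = 185;  R = 4+4 = 8,  c = 185−8² = 121
v_rel = (0, -7),  |v_rel|² = 49;  v_rel·d = (0)·(-4) + (-7)·(-13) = 91
49·t² − 182·t + 121 = 0  ⇒  m = 91² − 49·121 = 2352
m = 2352 > 0,  v_rel·d = 91 > 0  ⇒  inside

inside=yes margin=2352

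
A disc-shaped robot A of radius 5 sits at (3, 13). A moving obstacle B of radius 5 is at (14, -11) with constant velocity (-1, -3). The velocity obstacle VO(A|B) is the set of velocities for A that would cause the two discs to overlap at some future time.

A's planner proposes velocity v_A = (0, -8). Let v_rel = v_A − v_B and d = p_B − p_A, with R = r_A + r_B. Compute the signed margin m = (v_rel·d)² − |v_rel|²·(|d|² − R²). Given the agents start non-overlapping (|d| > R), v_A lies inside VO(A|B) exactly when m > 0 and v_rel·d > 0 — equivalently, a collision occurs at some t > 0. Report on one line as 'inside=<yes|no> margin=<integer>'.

d = (11, -24),  |d|² = 697;  R = 5+5 = 10,  c = 697−10² = 597
v_rel = (1, -5),  |v_rel|² = 26;  v_rel·d = (1)·(11) + (-5)·(-24) = 131
26·t² − 262·t + 597 = 0  ⇒  m = 131² − 26·597 = 1639
m = 1639 > 0,  v_rel·d = 131 > 0  ⇒  inside

inside=yes margin=1639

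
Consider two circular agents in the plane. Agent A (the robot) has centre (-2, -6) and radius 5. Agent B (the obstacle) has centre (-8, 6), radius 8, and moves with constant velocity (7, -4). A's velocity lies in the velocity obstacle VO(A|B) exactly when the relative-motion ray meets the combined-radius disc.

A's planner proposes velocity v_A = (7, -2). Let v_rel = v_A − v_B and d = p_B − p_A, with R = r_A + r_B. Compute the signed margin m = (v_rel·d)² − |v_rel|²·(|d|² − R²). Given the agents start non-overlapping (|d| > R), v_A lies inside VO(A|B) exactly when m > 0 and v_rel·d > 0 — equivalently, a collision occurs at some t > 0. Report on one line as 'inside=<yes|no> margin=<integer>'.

d = (-6, 12),  |d|² = 180;  R = 5+8 = 13,  c = 180−13² = 11
v_rel = (0, 2),  |v_rel|² = 4;  v_rel·d = (0)·(-6) + (2)·(12) = 24
4·t² − 48·t + 11 = 0  ⇒  m = 24² − 4·11 = 532
m = 532 > 0,  v_rel·d = 24 > 0  ⇒  inside

inside=yes margin=532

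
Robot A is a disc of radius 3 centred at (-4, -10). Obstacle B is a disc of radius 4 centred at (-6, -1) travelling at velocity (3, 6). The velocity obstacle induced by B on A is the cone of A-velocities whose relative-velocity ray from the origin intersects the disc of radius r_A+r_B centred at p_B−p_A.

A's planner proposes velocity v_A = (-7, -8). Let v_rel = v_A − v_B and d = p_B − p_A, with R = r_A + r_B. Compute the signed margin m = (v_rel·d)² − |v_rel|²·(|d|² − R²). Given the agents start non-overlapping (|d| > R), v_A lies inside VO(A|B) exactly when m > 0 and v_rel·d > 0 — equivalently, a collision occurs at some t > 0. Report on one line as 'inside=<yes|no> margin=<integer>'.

d = (-2, 9),  |d|² = 85;  R = 3+4 = 7,  c = 85−7² = 36
v_rel = (-10, -14),  |v_rel|² = 296;  v_rel·d = (-10)·(-2) + (-14)·(9) = -106
296·t² + 212·t + 36 = 0  ⇒  m = (-106)² − 296·36 = 580
m = 580 > 0,  v_rel·d = -106 < 0  ⇒  outside

inside=no margin=580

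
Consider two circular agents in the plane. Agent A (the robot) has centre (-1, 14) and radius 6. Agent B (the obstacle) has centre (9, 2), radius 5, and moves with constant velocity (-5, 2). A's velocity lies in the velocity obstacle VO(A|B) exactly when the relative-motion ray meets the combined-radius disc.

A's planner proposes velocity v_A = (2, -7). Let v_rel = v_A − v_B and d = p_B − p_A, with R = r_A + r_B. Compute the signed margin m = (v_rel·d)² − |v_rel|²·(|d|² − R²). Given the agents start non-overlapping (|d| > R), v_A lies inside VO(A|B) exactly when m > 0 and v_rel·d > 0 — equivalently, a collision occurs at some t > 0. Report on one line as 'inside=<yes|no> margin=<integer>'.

d = (10, -12),  |d|² = 244;  R = 6+5 = 11,  c = 244−11² = 123
v_rel = (7, -9),  |v_rel|² = 130;  v_rel·d = (7)·(10) + (-9)·(-12) = 178
130·t² − 356·t + 123 = 0  ⇒  m = 178² − 130·123 = 15694
m = 15694 > 0,  v_rel·d = 178 > 0  ⇒  inside

inside=yes margin=15694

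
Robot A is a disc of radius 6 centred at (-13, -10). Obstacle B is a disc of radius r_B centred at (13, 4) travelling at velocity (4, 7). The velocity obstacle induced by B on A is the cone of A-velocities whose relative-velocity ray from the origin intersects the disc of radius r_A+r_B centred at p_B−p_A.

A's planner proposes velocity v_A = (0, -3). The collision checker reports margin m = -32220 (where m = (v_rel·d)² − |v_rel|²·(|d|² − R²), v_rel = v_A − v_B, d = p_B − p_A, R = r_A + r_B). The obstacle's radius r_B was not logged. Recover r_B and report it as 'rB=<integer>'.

m = -32220
d = (26, 14);  v_rel = (-4, -10),  |v_rel|² = 116
v_rel×d = (-4)·(14) − (-10)·(26) = 204
since m = R²·116 − 204²:  R² = (41616 + -32220) / 116 = 81
R = √81 = 9  ⇒  r_B = 9 − 6 = 3

rB=3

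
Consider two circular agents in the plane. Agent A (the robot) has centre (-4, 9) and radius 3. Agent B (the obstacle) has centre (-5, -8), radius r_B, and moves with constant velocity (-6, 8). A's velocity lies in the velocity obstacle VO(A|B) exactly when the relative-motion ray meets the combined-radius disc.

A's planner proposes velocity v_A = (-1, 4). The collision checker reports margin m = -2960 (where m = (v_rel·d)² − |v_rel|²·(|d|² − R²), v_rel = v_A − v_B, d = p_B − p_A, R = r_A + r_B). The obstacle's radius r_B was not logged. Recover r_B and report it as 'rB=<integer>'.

m = -2960
d = (-1, -17);  v_rel = (5, -4),  |v_rel|² = 41
v_rel×d = (5)·(-17) − (-4)·(-1) = -89
since m = R²·41 − (-89)²:  R² = (7921 + -2960) / 41 = 121
R = √121 = 11  ⇒  r_B = 11 − 3 = 8

rB=8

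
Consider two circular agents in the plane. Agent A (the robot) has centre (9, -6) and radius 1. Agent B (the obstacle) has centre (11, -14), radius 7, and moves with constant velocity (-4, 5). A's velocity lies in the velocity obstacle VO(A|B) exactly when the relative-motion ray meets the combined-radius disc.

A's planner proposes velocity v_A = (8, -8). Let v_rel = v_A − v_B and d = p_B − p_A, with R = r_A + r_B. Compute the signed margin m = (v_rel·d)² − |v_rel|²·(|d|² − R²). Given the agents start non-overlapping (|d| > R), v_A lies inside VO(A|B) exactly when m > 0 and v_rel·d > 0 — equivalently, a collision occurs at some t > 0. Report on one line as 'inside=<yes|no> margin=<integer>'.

d = (2, -8),  |d|² = 68;  R = 1+7 = 8,  c = 68−8² = 4
v_rel = (12, -13),  |v_rel|² = 313;  v_rel·d = (12)·(2) + (-13)·(-8) = 128
313·t² − 256·t + 4 = 0  ⇒  m = 128² − 313·4 = 15132
m = 15132 > 0,  v_rel·d = 128 > 0  ⇒  inside

inside=yes margin=15132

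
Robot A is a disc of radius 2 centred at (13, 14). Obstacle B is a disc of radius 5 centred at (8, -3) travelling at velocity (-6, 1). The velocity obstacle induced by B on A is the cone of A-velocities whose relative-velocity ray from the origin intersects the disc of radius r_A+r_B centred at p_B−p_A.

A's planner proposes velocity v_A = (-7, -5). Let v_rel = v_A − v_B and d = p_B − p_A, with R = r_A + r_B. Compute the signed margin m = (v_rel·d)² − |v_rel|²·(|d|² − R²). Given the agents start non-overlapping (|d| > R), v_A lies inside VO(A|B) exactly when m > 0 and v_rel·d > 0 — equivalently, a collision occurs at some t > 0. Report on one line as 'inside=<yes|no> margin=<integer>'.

d = (-5, -17),  |d|² = 314;  R = 2+5 = 7,  c = 314−7² = 265
v_rel = (-1, -6),  |v_rel|² = 37;  v_rel·d = (-1)·(-5) + (-6)·(-17) = 107
37·t² − 214·t + 265 = 0  ⇒  m = 107² − 37·265 = 1644
m = 1644 > 0,  v_rel·d = 107 > 0  ⇒  inside

inside=yes margin=1644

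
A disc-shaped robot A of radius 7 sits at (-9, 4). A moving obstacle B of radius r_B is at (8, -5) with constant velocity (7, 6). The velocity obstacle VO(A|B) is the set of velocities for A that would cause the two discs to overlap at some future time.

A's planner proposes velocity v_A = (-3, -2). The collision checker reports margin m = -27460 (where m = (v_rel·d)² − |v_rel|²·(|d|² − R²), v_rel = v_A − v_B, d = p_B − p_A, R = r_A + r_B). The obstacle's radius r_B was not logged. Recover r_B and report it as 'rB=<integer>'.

m = -27460
d = (17, -9);  v_rel = (-10, -8),  |v_rel|² = 164
v_rel×d = (-10)·(-9) − (-8)·(17) = 226
since m = R²·164 − 226²:  R² = (51076 + -27460) / 164 = 144
R = √144 = 12  ⇒  r_B = 12 − 7 = 5

rB=5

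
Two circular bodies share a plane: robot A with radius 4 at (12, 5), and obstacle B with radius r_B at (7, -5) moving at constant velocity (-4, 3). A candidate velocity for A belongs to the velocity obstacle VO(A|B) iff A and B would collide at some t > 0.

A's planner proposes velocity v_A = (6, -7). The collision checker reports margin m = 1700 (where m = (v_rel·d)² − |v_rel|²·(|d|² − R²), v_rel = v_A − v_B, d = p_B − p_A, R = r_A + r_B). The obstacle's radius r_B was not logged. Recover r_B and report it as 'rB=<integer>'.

m = 1700
d = (-5, -10);  v_rel = (10, -10),  |v_rel|² = 200
v_rel×d = (10)·(-10) − (-10)·(-5) = -150
since m = R²·200 − (-150)²:  R² = (22500 + 1700) / 200 = 121
R = √121 = 11  ⇒  r_B = 11 − 4 = 7

rB=7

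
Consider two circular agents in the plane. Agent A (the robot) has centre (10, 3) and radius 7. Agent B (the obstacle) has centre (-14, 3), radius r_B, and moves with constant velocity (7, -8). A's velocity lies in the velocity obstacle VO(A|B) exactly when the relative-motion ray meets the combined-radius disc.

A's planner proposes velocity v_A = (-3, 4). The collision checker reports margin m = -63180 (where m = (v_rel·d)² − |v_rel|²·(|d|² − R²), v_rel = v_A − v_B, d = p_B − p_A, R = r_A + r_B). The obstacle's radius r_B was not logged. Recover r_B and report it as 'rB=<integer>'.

m = -63180
d = (-24, 0);  v_rel = (-10, 12),  |v_rel|² = 244
v_rel×d = (-10)·(0) − (12)·(-24) = 288
since m = R²·244 − 288²:  R² = (82944 + -63180) / 244 = 81
R = √81 = 9  ⇒  r_B = 9 − 7 = 2

rB=2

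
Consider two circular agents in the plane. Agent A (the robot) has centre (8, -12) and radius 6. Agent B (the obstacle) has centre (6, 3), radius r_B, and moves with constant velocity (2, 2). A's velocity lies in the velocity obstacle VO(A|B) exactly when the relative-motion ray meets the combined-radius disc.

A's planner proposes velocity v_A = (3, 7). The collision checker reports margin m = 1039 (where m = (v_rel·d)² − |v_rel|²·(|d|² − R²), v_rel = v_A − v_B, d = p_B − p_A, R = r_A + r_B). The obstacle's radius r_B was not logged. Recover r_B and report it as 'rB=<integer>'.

m = 1039
d = (-2, 15);  v_rel = (1, 5),  |v_rel|² = 26
v_rel×d = (1)·(15) − (5)·(-2) = 25
since m = R²·26 − 25²:  R² = (625 + 1039) / 26 = 64
R = √64 = 8  ⇒  r_B = 8 − 6 = 2

rB=2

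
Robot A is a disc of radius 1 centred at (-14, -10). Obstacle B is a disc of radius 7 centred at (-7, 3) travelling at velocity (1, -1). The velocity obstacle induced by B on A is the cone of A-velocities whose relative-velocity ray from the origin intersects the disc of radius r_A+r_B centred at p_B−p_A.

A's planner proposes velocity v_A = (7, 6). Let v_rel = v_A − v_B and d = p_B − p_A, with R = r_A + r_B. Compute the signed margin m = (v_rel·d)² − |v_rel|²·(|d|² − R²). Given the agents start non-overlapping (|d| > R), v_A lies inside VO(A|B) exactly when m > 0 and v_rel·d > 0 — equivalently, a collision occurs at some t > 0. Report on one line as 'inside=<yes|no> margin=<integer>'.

d = (7, 13),  |d|² = 218;  R = 1+7 = 8,  c = 218−8² = 154
v_rel = (6, 7),  |v_rel|² = 85;  v_rel·d = (6)·(7) + (7)·(13) = 133
85·t² − 266·t + 154 = 0  ⇒  m = 133² − 85·154 = 4599
m = 4599 > 0,  v_rel·d = 133 > 0  ⇒  inside

inside=yes margin=4599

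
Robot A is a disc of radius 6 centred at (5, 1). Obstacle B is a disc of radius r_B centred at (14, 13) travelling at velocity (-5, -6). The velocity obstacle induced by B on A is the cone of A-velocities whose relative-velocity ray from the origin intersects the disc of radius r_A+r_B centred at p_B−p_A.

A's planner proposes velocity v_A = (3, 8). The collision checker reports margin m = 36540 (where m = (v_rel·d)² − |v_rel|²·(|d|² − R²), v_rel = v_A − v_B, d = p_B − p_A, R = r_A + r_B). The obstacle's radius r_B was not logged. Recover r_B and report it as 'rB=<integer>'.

m = 36540
d = (9, 12);  v_rel = (8, 14),  |v_rel|² = 260
v_rel×d = (8)·(12) − (14)·(9) = -30
since m = R²·260 − (-30)²:  R² = (900 + 36540) / 260 = 144
R = √144 = 12  ⇒  r_B = 12 − 6 = 6

rB=6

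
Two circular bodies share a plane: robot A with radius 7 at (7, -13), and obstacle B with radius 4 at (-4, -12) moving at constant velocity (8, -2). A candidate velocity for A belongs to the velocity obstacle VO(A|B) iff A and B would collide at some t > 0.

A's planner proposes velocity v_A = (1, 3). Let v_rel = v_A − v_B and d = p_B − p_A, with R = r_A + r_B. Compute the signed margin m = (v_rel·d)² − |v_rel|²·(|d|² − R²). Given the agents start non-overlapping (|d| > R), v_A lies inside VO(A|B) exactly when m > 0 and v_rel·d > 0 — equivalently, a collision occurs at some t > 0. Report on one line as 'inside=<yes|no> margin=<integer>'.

d = (-11, 1),  |d|² = 122;  R = 7+4 = 11,  c = 122−11² = 1
v_rel = (-7, 5),  |v_rel|² = 74;  v_rel·d = (-7)·(-11) + (5)·(1) = 82
74·t² − 164·t + 1 = 0  ⇒  m = 82² − 74·1 = 6650
m = 6650 > 0,  v_rel·d = 82 > 0  ⇒  inside

inside=yes margin=6650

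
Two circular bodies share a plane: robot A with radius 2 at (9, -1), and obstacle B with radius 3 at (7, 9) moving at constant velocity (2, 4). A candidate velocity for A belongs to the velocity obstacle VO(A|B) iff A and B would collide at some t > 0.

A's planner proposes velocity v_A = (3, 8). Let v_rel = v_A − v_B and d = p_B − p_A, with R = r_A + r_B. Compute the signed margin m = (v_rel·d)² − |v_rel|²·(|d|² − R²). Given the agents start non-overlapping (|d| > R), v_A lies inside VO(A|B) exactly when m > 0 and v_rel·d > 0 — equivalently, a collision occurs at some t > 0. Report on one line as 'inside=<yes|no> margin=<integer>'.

d = (-2, 10),  |d|² = 104;  R = 2+3 = 5,  c = 104−5² = 79
v_rel = (1, 4),  |v_rel|² = 17;  v_rel·d = (1)·(-2) + (4)·(10) = 38
17·t² − 76·t + 79 = 0  ⇒  m = 38² − 17·79 = 101
m = 101 > 0,  v_rel·d = 38 > 0  ⇒  inside

inside=yes margin=101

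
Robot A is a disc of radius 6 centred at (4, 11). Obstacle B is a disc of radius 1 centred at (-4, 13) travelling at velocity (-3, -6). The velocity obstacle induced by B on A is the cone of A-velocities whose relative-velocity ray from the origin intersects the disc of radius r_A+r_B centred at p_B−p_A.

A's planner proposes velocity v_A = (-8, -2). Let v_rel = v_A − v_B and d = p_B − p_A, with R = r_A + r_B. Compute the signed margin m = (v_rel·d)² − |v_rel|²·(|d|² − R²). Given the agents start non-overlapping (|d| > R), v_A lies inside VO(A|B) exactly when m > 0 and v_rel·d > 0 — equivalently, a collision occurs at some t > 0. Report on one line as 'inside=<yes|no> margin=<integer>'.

d = (-8, 2),  |d|² = 68;  R = 6+1 = 7,  c = 68−7² = 19
v_rel = (-5, 4),  |v_rel|² = 41;  v_rel·d = (-5)·(-8) + (4)·(2) = 48
41·t² − 96·t + 19 = 0  ⇒  m = 48² − 41·19 = 1525
m = 1525 > 0,  v_rel·d = 48 > 0  ⇒  inside

inside=yes margin=1525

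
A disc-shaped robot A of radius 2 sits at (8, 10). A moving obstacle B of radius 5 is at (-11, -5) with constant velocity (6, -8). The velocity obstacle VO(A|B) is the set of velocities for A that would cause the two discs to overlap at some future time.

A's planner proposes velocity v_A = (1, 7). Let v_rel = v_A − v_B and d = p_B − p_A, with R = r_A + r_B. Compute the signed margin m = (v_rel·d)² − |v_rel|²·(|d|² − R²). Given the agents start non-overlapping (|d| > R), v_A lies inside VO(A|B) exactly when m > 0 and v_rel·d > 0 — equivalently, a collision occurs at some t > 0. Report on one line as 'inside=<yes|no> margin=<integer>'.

d = (-19, -15),  |d|² = 586;  R = 2+5 = 7,  c = 586−7² = 537
v_rel = (-5, 15),  |v_rel|² = 250;  v_rel·d = (-5)·(-19) + (15)·(-15) = -130
250·t² + 260·t + 537 = 0  ⇒  m = (-130)² − 250·537 = -117350
m = -117350 < 0,  v_rel·d = -130 < 0  ⇒  outside

inside=no margin=-117350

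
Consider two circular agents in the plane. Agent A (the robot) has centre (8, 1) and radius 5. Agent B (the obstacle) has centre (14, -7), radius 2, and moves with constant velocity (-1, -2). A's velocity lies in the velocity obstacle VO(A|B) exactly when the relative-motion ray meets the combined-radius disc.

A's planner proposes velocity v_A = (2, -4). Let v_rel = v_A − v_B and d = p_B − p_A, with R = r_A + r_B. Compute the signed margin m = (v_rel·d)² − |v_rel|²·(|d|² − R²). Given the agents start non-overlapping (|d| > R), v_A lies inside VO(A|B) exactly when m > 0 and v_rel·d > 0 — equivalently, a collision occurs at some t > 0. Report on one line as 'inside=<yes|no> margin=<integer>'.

d = (6, -8),  |d|² = 100;  R = 5+2 = 7,  c = 100−7² = 51
v_rel = (3, -2),  |v_rel|² = 13;  v_rel·d = (3)·(6) + (-2)·(-8) = 34
13·t² − 68·t + 51 = 0  ⇒  m = 34² − 13·51 = 493
m = 493 > 0,  v_rel·d = 34 > 0  ⇒  inside

inside=yes margin=493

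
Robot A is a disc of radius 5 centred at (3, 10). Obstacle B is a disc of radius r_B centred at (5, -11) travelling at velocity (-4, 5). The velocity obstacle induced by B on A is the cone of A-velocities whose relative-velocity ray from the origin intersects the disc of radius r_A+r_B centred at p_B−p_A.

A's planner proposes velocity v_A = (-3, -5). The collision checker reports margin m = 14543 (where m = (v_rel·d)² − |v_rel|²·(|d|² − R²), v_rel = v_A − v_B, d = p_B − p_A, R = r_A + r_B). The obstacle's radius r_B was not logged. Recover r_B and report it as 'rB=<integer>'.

m = 14543
d = (2, -21);  v_rel = (1, -10),  |v_rel|² = 101
v_rel×d = (1)·(-21) − (-10)·(2) = -1
since m = R²·101 − (-1)²:  R² = (1 + 14543) / 101 = 144
R = √144 = 12  ⇒  r_B = 12 − 5 = 7

rB=7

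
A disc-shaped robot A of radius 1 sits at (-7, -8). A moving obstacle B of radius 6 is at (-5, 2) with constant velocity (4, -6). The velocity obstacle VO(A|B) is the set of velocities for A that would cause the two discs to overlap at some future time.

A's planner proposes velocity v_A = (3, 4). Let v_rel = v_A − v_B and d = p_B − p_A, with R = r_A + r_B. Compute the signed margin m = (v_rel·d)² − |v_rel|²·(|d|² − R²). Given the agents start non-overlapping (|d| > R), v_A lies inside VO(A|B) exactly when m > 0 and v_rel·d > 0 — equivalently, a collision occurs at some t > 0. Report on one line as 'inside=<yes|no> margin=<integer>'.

d = (2, 10),  |d|² = 104;  R = 1+6 = 7,  c = 104−7² = 55
v_rel = (-1, 10),  |v_rel|² = 101;  v_rel·d = (-1)·(2) + (10)·(10) = 98
101·t² − 196·t + 55 = 0  ⇒  m = 98² − 101·55 = 4049
m = 4049 > 0,  v_rel·d = 98 > 0  ⇒  inside

inside=yes margin=4049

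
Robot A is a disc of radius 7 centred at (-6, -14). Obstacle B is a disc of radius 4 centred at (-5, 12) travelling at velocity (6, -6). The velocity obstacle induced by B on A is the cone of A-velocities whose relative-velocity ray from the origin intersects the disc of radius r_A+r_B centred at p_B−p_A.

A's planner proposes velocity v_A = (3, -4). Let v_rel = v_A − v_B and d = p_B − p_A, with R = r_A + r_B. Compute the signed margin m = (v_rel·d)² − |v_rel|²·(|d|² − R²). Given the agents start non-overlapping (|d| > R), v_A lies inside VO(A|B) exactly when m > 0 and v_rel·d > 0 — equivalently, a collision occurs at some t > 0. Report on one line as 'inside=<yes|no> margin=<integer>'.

d = (1, 26),  |d|² = 677;  R = 7+4 = 11,  c = 677−11² = 556
v_rel = (-3, 2),  |v_rel|² = 13;  v_rel·d = (-3)·(1) + (2)·(26) = 49
13·t² − 98·t + 556 = 0  ⇒  m = 49² − 13·556 = -4827
m = -4827 < 0,  v_rel·d = 49 > 0  ⇒  outside

inside=no margin=-4827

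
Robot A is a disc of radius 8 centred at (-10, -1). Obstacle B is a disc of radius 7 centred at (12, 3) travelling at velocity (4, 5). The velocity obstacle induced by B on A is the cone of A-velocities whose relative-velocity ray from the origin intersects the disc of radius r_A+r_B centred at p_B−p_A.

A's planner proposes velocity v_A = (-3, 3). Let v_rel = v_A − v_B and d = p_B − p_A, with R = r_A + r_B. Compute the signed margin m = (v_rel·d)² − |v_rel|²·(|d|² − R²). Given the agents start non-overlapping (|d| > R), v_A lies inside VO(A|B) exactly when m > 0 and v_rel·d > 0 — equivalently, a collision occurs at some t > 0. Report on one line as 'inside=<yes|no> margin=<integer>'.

d = (22, 4),  |d|² = 500;  R = 8+7 = 15,  c = 500−15² = 275
v_rel = (-7, -2),  |v_rel|² = 53;  v_rel·d = (-7)·(22) + (-2)·(4) = -162
53·t² + 324·t + 275 = 0  ⇒  m = (-162)² − 53·275 = 11669
m = 11669 > 0,  v_rel·d = -162 < 0  ⇒  outside

inside=no margin=11669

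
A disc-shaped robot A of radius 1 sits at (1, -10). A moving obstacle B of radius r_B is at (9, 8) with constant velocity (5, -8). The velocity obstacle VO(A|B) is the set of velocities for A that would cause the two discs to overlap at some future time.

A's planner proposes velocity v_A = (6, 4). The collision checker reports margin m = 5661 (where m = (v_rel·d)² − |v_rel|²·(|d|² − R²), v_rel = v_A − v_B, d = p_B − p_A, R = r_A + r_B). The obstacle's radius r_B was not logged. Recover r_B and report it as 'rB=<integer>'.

m = 5661
d = (8, 18);  v_rel = (1, 12),  |v_rel|² = 145
v_rel×d = (1)·(18) − (12)·(8) = -78
since m = R²·145 − (-78)²:  R² = (6084 + 5661) / 145 = 81
R = √81 = 9  ⇒  r_B = 9 − 1 = 8

rB=8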